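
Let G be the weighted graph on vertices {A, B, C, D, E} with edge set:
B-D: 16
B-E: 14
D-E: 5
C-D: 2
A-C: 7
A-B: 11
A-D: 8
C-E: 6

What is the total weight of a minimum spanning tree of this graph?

25

Grow the tree from C using Prim:
Step 1: frontier [C-D 2, C-E 6, A-C 7] → take C-D (2); add D.
Step 2: frontier [C-E 6, A-C 7, D-E 5, A-D 8, B-D 16] → take D-E (5); add E.
Step 3: frontier [A-C 7, A-D 8, B-D 16, B-E 14] → take A-C (7); add A.
Step 4: frontier [A-B 11, B-D 16, B-E 14] → take A-B (11); add B.
MST edges: C-D, D-E, A-C, A-B; total weight 2+5+7+11 = 25.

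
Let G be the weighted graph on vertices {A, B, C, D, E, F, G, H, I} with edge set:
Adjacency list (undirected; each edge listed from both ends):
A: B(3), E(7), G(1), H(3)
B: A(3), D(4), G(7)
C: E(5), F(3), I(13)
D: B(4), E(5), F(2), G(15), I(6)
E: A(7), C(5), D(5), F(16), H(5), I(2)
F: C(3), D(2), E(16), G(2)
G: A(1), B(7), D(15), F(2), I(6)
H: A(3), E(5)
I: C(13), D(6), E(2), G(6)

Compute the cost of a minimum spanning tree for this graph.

21

Prim, starting at H.
Step 1: cheapest edge leaving the tree is A–H (3); add A.
Step 2: cheapest edge leaving the tree is A–G (1); add G.
Step 3: cheapest edge leaving the tree is F–G (2); add F.
Step 4: cheapest edge leaving the tree is D–F (2); add D.
Step 5: cheapest edge leaving the tree is A–B (3); add B.
Step 6: cheapest edge leaving the tree is C–F (3); add C.
Step 7: cheapest edge leaving the tree is C–E (5); add E.
Step 8: cheapest edge leaving the tree is E–I (2); add I.
MST edges: A–H, A–G, F–G, D–F, A–B, C–F, C–E, E–I; total weight 3+1+2+2+3+3+5+2 = 21.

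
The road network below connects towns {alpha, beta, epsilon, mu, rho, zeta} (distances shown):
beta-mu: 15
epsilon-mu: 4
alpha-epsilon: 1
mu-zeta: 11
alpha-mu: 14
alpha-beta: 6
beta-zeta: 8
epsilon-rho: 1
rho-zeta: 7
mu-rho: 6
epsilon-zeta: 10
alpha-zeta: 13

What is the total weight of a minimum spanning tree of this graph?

Grow the tree from mu using Prim:
Step 1: frontier [epsilon-mu 4, mu-rho 6, mu-zeta 11, alpha-mu 14, beta-mu 15] → take epsilon-mu (4); add epsilon.
Step 2: frontier [alpha-epsilon 1, epsilon-rho 1, epsilon-zeta 10, mu-rho 6, mu-zeta 11, alpha-mu 14, beta-mu 15] → take alpha-epsilon (1); add alpha.
Step 3: frontier [alpha-beta 6, alpha-zeta 13, epsilon-rho 1, epsilon-zeta 10, mu-rho 6, mu-zeta 11, beta-mu 15] → take epsilon-rho (1); add rho.
Step 4: frontier [alpha-beta 6, alpha-zeta 13, epsilon-zeta 10, mu-zeta 11, beta-mu 15, rho-zeta 7] → take alpha-beta (6); add beta.
Step 5: frontier [alpha-zeta 13, beta-zeta 8, epsilon-zeta 10, mu-zeta 11, rho-zeta 7] → take rho-zeta (7); add zeta.
MST edges: epsilon-mu, alpha-epsilon, epsilon-rho, alpha-beta, rho-zeta; total weight 4+1+1+6+7 = 19.

19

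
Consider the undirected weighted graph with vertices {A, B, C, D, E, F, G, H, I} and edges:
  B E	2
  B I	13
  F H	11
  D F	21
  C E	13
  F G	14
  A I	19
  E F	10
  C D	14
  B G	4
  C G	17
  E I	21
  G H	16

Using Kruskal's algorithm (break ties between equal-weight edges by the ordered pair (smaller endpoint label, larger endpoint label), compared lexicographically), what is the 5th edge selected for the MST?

Kruskal: consider edges lightest-first.
B E (2): add — endpoints in different components.
B G (4): add — endpoints in different components.
E F (10): add — endpoints in different components.
F H (11): add — endpoints in different components.
B I (13): add — endpoints in different components.
C E (13): add — endpoints in different components.
C D (14): add — endpoints in different components.
F G (14): skip — F and G already connected.
G H (16): skip — G and H already connected.
C G (17): skip — C and G already connected.
A I (19): add — endpoints in different components.
The 5th edge added is B I.

B-I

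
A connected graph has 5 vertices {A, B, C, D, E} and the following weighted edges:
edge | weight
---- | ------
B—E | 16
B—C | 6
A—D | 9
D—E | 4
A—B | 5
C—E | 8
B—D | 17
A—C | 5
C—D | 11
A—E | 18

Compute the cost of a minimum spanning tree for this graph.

Prim's algorithm from D:
Step 1: frontier [D—E 4, A—D 9, C—D 11, B—D 17] → take D—E (4); add E.
Step 2: frontier [A—D 9, C—D 11, B—D 17, C—E 8, B—E 16, A—E 18] → take C—E (8); add C.
Step 3: frontier [A—C 5, B—C 6, A—D 9, B—D 17, B—E 16, A—E 18] → take A—C (5); add A.
Step 4: frontier [A—B 5, B—C 6, B—D 17, B—E 16] → take A—B (5); add B.
MST edges: D—E, C—E, A—C, A—B; total weight 4+8+5+5 = 22.

22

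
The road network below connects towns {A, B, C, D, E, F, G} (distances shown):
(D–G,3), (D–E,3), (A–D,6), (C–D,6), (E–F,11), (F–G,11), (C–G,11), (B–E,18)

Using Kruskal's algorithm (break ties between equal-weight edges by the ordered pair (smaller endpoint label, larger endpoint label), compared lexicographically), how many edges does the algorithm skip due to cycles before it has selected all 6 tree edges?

2

Sort edges by weight, then run Kruskal:
D–E (3): add. Components now {A} {B} {C} {D,E} {F} {G}
D–G (3): add. Components now {A} {B} {C} {D,E,G} {F}
A–D (6): add. Components now {A,D,E,G} {B} {C} {F}
C–D (6): add. Components now {A,C,D,E,G} {B} {F}
C–G (11): skip — C and G already connected.
E–F (11): add. Components now {A,C,D,E,F,G} {B}
F–G (11): skip — F and G already connected.
B–E (18): add. Components now {A,B,C,D,E,F,G}
Edges rejected before the tree was complete: 2.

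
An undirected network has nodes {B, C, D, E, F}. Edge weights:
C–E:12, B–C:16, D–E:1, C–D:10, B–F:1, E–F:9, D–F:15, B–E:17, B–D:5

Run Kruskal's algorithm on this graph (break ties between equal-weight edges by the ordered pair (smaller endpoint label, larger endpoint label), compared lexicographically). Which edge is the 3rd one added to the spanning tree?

Kruskal's algorithm — process edges by increasing weight (ties by edge label):
B–F (1): add. Components now {B,F} {C} {D} {E}
D–E (1): add. Components now {B,F} {C} {D,E}
B–D (5): add. Components now {B,D,E,F} {C}
E–F (9): skip — E and F already connected.
C–D (10): add. Components now {B,C,D,E,F}
The 3rd edge added is B–D.

B-D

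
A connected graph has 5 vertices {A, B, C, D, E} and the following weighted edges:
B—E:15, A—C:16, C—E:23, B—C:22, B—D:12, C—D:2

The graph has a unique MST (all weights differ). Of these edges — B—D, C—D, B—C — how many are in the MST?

Kruskal's algorithm — process edges by increasing weight (ties by edge label):
C—D (2): add — endpoints in different components.
B—D (12): add — endpoints in different components.
B—E (15): add — endpoints in different components.
A—C (16): add — endpoints in different components.
MST edge set: {C—D, B—D, B—E, A—C}.
Of the listed edges, {B—D, C—D} are in the MST → 2.

2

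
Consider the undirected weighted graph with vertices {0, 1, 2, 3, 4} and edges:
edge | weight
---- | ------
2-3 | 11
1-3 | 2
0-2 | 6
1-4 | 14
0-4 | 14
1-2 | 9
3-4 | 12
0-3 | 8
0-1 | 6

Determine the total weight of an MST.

26

Kruskal's algorithm — process edges by increasing weight (ties by edge label):
1-3 (2): add — endpoints in different components.
0-1 (6): add — endpoints in different components.
0-2 (6): add — endpoints in different components.
0-3 (8): skip — 0 and 3 already connected.
1-2 (9): skip — 1 and 2 already connected.
2-3 (11): skip — 2 and 3 already connected.
3-4 (12): add — endpoints in different components.
MST edges: 1-3, 0-1, 0-2, 3-4; total weight 2+6+6+12 = 26.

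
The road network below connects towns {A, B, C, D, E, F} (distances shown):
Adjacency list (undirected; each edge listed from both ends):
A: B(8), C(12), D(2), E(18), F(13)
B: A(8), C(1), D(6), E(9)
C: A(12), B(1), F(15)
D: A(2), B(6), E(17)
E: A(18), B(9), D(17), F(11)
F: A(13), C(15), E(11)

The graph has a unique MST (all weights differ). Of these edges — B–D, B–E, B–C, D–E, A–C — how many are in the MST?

3

Sort edges by weight, then run Kruskal:
B–C (1): add. Components now {A} {B,C} {D} {E} {F}
A–D (2): add. Components now {A,D} {B,C} {E} {F}
B–D (6): add. Components now {A,B,C,D} {E} {F}
A–B (8): skip — A and B already connected.
B–E (9): add. Components now {A,B,C,D,E} {F}
E–F (11): add. Components now {A,B,C,D,E,F}
MST edge set: {B–C, A–D, B–D, B–E, E–F}.
Of the listed edges, {B–D, B–E, B–C} are in the MST → 3.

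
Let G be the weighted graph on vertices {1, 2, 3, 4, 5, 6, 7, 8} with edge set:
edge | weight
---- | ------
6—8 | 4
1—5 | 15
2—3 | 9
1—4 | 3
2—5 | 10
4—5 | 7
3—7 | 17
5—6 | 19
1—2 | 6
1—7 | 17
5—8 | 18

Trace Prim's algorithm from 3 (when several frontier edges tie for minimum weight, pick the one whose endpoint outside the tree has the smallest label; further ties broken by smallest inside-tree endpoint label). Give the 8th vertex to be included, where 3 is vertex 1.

6

Prim's algorithm from 3:
Step 1: cheapest edge leaving the tree is 2—3 (9); add 2.
Step 2: cheapest edge leaving the tree is 1—2 (6); add 1.
Step 3: cheapest edge leaving the tree is 1—4 (3); add 4.
Step 4: cheapest edge leaving the tree is 4—5 (7); add 5.
Step 5: cheapest edge leaving the tree is 1—7 (17); add 7.
Step 6: cheapest edge leaving the tree is 5—8 (18); add 8.
Step 7: cheapest edge leaving the tree is 6—8 (4); add 6.
Vertex order: 3, 2, 1, 4, 5, 7, 8, 6. The 8th vertex is 6.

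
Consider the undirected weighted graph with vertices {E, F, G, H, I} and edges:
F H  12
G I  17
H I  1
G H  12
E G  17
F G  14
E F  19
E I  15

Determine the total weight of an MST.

40

Sort edges by weight, then run Kruskal:
H I (1): add — endpoints in different components.
F H (12): add — endpoints in different components.
G H (12): add — endpoints in different components.
F G (14): skip — F and G already connected.
E I (15): add — endpoints in different components.
MST edges: H I, F H, G H, E I; total weight 1+12+12+15 = 40.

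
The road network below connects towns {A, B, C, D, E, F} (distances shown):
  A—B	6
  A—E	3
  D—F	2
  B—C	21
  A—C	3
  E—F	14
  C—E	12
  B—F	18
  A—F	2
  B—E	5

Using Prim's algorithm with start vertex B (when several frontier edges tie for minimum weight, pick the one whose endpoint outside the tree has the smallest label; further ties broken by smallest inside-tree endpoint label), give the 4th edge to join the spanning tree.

Prim's algorithm from B:
Step 1: frontier [B—E 5, A—B 6, B—F 18, B—C 21] → take B—E (5); add E.
Step 2: frontier [A—B 6, B—F 18, B—C 21, A—E 3, C—E 12, E—F 14] → take A—E (3); add A.
Step 3: frontier [A—F 2, A—C 3, B—F 18, B—C 21, C—E 12, E—F 14] → take A—F (2); add F.
Step 4: frontier [A—C 3, B—C 21, C—E 12, D—F 2] → take D—F (2); add D.
Step 5: frontier [A—C 3, B—C 21, C—E 12] → take A—C (3); add C.
The 4th edge added is D—F.

D-F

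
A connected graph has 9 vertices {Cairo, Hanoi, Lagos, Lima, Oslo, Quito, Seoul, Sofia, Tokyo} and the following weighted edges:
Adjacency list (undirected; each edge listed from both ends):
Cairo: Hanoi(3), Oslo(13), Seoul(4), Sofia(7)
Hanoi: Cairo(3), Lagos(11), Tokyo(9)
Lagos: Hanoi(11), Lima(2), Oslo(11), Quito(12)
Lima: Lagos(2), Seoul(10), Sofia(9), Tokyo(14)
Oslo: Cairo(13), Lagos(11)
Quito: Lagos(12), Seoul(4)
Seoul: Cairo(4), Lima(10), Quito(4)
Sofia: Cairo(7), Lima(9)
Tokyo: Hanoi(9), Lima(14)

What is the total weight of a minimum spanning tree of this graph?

Sort edges by weight, then run Kruskal:
Lagos—Lima (2): add — endpoints in different components.
Cairo—Hanoi (3): add — endpoints in different components.
Cairo—Seoul (4): add — endpoints in different components.
Quito—Seoul (4): add — endpoints in different components.
Cairo—Sofia (7): add — endpoints in different components.
Hanoi—Tokyo (9): add — endpoints in different components.
Lima—Sofia (9): add — endpoints in different components.
Lima—Seoul (10): skip — Seoul and Lima already connected.
Hanoi—Lagos (11): skip — Lagos and Hanoi already connected.
Lagos—Oslo (11): add — endpoints in different components.
MST edges: Lagos—Lima, Cairo—Hanoi, Cairo—Seoul, Quito—Seoul, Cairo—Sofia, Hanoi—Tokyo, Lima—Sofia, Lagos—Oslo; total weight 2+3+4+4+7+9+9+11 = 49.

49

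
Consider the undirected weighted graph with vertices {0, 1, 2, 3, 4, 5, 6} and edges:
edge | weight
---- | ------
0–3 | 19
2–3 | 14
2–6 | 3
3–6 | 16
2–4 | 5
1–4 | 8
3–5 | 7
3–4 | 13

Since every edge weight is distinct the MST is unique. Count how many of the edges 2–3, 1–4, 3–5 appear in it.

Kruskal: consider edges lightest-first.
2–6 (3): add. Components now {0} {1} {2,6} {3} {4} {5}
2–4 (5): add. Components now {0} {1} {2,4,6} {3} {5}
3–5 (7): add. Components now {0} {1} {2,4,6} {3,5}
1–4 (8): add. Components now {0} {1,2,4,6} {3,5}
3–4 (13): add. Components now {0} {1,2,3,4,5,6}
2–3 (14): skip — 2 and 3 already connected.
3–6 (16): skip — 3 and 6 already connected.
0–3 (19): add. Components now {0,1,2,3,4,5,6}
MST edge set: {2–6, 2–4, 3–5, 1–4, 3–4, 0–3}.
Of the listed edges, {1–4, 3–5} are in the MST → 2.

2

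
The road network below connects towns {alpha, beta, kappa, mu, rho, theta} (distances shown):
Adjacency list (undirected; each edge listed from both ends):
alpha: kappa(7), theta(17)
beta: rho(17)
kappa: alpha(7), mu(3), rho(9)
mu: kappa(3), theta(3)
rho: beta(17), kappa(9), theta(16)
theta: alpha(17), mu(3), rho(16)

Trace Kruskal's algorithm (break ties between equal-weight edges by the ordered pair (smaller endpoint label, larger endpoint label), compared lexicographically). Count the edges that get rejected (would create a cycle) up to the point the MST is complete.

2

Sort edges by weight, then run Kruskal:
kappa—mu (3): add. Components now {theta} {kappa,mu} {beta} {rho} {alpha}
mu—theta (3): add. Components now {kappa,mu,theta} {beta} {rho} {alpha}
alpha—kappa (7): add. Components now {alpha,kappa,mu,theta} {beta} {rho}
kappa—rho (9): add. Components now {alpha,kappa,mu,rho,theta} {beta}
rho—theta (16): skip — theta and rho already connected.
alpha—theta (17): skip — theta and alpha already connected.
beta—rho (17): add. Components now {alpha,beta,kappa,mu,rho,theta}
Edges rejected before the tree was complete: 2.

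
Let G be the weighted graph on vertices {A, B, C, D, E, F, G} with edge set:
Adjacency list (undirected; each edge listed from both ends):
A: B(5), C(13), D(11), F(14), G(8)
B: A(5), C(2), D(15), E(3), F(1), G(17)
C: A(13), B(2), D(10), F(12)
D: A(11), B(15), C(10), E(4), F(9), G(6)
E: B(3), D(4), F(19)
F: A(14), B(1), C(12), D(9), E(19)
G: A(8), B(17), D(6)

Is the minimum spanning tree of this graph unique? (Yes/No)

Yes

Kruskal's algorithm — process edges by increasing weight (ties by edge label):
B—F (1): add — endpoints in different components.
B—C (2): add — endpoints in different components.
B—E (3): add — endpoints in different components.
D—E (4): add — endpoints in different components.
A—B (5): add — endpoints in different components.
D—G (6): add — endpoints in different components.
Every non-tree edge has weight strictly greater than the heaviest edge on the tree path between its endpoints, so the MST is unique.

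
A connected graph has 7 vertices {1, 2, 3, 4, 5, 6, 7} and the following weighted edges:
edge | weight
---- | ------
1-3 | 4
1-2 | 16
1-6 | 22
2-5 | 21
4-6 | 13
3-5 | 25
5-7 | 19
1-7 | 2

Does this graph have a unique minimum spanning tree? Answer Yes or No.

Yes

Kruskal's algorithm — process edges by increasing weight (ties by edge label):
1-7 (2): add — endpoints in different components.
1-3 (4): add — endpoints in different components.
4-6 (13): add — endpoints in different components.
1-2 (16): add — endpoints in different components.
5-7 (19): add — endpoints in different components.
2-5 (21): skip — 2 and 5 already connected.
1-6 (22): add — endpoints in different components.
Every non-tree edge has weight strictly greater than the heaviest edge on the tree path between its endpoints, so the MST is unique.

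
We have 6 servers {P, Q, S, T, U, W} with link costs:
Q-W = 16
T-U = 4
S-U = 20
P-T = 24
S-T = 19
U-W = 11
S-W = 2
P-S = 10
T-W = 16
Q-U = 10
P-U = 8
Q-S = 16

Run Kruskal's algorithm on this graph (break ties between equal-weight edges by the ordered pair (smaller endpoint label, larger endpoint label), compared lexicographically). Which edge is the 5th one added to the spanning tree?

Q-U

Kruskal: consider edges lightest-first.
S-W (2): add. Components now {S,W} {U} {Q} {T} {P}
T-U (4): add. Components now {S,W} {T,U} {Q} {P}
P-U (8): add. Components now {S,W} {P,T,U} {Q}
P-S (10): add. Components now {P,S,T,U,W} {Q}
Q-U (10): add. Components now {P,Q,S,T,U,W}
The 5th edge added is Q-U.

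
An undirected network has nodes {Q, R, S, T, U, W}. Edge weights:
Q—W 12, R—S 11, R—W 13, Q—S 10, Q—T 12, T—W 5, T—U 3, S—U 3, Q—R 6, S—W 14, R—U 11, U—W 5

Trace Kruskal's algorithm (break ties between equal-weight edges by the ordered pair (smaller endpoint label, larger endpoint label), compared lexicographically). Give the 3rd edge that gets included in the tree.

Kruskal: consider edges lightest-first.
S—U (3): add. Components now {T} {W} {S,U} {R} {Q}
T—U (3): add. Components now {S,T,U} {W} {R} {Q}
T—W (5): add. Components now {S,T,U,W} {R} {Q}
U—W (5): skip — W and U already connected.
Q—R (6): add. Components now {S,T,U,W} {Q,R}
Q—S (10): add. Components now {Q,R,S,T,U,W}
The 3rd edge added is T—W.

T-W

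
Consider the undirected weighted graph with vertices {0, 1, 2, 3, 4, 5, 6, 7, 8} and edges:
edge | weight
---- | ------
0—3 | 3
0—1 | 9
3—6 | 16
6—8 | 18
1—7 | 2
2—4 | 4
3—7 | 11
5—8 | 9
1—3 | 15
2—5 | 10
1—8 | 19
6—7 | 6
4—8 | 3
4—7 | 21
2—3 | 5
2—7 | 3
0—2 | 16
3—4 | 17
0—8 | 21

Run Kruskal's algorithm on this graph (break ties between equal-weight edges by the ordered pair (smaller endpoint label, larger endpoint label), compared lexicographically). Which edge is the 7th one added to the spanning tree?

Kruskal's algorithm — process edges by increasing weight (ties by edge label):
1—7 (2): add — endpoints in different components.
0—3 (3): add — endpoints in different components.
2—7 (3): add — endpoints in different components.
4—8 (3): add — endpoints in different components.
2—4 (4): add — endpoints in different components.
2—3 (5): add — endpoints in different components.
6—7 (6): add — endpoints in different components.
0—1 (9): skip — 0 and 1 already connected.
5—8 (9): add — endpoints in different components.
The 7th edge added is 6—7.

6-7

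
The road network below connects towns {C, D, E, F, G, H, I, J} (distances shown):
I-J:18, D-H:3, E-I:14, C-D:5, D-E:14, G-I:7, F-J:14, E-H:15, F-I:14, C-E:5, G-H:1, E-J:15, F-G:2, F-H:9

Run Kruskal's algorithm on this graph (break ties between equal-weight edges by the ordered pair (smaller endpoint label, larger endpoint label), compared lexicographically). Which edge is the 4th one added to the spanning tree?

Kruskal: consider edges lightest-first.
G-H (1): add — endpoints in different components.
F-G (2): add — endpoints in different components.
D-H (3): add — endpoints in different components.
C-D (5): add — endpoints in different components.
C-E (5): add — endpoints in different components.
G-I (7): add — endpoints in different components.
F-H (9): skip — F and H already connected.
D-E (14): skip — D and E already connected.
E-I (14): skip — E and I already connected.
F-I (14): skip — F and I already connected.
F-J (14): add — endpoints in different components.
The 4th edge added is C-D.

C-D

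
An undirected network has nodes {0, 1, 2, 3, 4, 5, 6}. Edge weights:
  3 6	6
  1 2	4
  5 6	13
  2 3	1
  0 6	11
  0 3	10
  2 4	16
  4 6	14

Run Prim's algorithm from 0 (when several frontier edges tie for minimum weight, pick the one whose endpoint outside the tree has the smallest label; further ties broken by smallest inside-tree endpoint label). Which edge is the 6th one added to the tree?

4-6

Grow the tree from 0 using Prim:
Step 1: frontier [0 3 10, 0 6 11] → take 0 3 (10); add 3.
Step 2: frontier [0 6 11, 2 3 1, 3 6 6] → take 2 3 (1); add 2.
Step 3: frontier [0 6 11, 1 2 4, 2 4 16, 3 6 6] → take 1 2 (4); add 1.
Step 4: frontier [0 6 11, 2 4 16, 3 6 6] → take 3 6 (6); add 6.
Step 5: frontier [2 4 16, 5 6 13, 4 6 14] → take 5 6 (13); add 5.
Step 6: frontier [2 4 16, 4 6 14] → take 4 6 (14); add 4.
The 6th edge added is 4 6.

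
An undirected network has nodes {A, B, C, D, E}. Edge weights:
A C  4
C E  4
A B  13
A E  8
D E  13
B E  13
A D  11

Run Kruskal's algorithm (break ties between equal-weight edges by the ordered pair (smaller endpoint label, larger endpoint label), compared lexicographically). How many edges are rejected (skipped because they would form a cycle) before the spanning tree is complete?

Sort edges by weight, then run Kruskal:
A C (4): add. Components now {A,C} {B} {D} {E}
C E (4): add. Components now {A,C,E} {B} {D}
A E (8): skip — A and E already connected.
A D (11): add. Components now {A,C,D,E} {B}
A B (13): add. Components now {A,B,C,D,E}
Edges rejected before the tree was complete: 1.

1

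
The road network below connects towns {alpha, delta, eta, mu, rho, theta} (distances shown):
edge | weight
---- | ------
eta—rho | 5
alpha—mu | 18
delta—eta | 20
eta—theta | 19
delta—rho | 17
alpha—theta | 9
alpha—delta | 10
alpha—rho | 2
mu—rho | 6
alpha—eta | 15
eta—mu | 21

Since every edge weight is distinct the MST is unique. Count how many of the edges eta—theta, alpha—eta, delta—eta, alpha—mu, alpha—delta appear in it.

Kruskal: consider edges lightest-first.
alpha—rho (2): add — endpoints in different components.
eta—rho (5): add — endpoints in different components.
mu—rho (6): add — endpoints in different components.
alpha—theta (9): add — endpoints in different components.
alpha—delta (10): add — endpoints in different components.
MST edge set: {alpha—rho, eta—rho, mu—rho, alpha—theta, alpha—delta}.
Of the listed edges, {alpha—delta} are in the MST → 1.

1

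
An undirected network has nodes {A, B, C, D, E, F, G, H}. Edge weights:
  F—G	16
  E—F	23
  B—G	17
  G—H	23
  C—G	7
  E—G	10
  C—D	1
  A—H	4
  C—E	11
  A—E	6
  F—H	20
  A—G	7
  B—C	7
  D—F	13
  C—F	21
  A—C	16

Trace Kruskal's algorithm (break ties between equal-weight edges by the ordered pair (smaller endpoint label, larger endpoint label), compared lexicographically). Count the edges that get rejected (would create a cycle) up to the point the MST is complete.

Kruskal's algorithm — process edges by increasing weight (ties by edge label):
C—D (1): add — endpoints in different components.
A—H (4): add — endpoints in different components.
A—E (6): add — endpoints in different components.
A—G (7): add — endpoints in different components.
B—C (7): add — endpoints in different components.
C—G (7): add — endpoints in different components.
E—G (10): skip — E and G already connected.
C—E (11): skip — C and E already connected.
D—F (13): add — endpoints in different components.
Edges rejected before the tree was complete: 2.

2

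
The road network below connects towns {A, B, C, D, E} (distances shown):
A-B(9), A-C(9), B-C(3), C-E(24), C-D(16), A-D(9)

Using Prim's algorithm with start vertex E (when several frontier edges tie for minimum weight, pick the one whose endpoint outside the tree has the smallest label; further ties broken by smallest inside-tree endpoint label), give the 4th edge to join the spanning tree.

A-D

Grow the tree from E using Prim:
Step 1: frontier [C-E 24] → take C-E (24); add C.
Step 2: frontier [B-C 3, A-C 9, C-D 16] → take B-C (3); add B.
Step 3: frontier [A-B 9, A-C 9, C-D 16] → take A-B (9); add A.
Step 4: frontier [A-D 9, C-D 16] → take A-D (9); add D.
The 4th edge added is A-D.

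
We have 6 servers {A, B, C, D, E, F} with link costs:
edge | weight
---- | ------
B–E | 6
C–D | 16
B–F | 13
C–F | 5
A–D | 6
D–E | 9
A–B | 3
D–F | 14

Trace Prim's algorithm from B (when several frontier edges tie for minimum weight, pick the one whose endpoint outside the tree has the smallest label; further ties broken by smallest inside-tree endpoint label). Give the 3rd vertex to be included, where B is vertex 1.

Prim, starting at B.
Step 1: cheapest edge leaving the tree is A–B (3); add A.
Step 2: cheapest edge leaving the tree is A–D (6); add D.
Step 3: cheapest edge leaving the tree is B–E (6); add E.
Step 4: cheapest edge leaving the tree is B–F (13); add F.
Step 5: cheapest edge leaving the tree is C–F (5); add C.
Vertex order: B, A, D, E, F, C. The 3rd vertex is D.

D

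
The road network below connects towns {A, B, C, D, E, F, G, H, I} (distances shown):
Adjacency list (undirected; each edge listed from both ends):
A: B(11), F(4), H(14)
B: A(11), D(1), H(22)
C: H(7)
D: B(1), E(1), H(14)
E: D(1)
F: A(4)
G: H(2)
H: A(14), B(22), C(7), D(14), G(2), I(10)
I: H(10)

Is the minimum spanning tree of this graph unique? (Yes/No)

Sort edges by weight, then run Kruskal:
B–D (1): add — endpoints in different components.
D–E (1): add — endpoints in different components.
G–H (2): add — endpoints in different components.
A–F (4): add — endpoints in different components.
C–H (7): add — endpoints in different components.
H–I (10): add — endpoints in different components.
A–B (11): add — endpoints in different components.
A–H (14): add — endpoints in different components.
Non-tree edge D–H has weight 14, equal to the heaviest edge on its tree cycle — swapping gives another MST of the same weight. Not unique.

No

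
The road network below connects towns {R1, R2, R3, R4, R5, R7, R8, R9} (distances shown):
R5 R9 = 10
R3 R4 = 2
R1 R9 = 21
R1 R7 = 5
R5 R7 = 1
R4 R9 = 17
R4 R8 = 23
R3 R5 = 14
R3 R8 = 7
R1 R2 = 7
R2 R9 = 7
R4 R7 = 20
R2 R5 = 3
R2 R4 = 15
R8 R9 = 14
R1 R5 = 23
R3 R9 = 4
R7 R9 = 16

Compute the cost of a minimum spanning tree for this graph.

29

Grow the tree from R8 using Prim:
Step 1: cheapest edge leaving the tree is R3 R8 (7); add R3.
Step 2: cheapest edge leaving the tree is R3 R4 (2); add R4.
Step 3: cheapest edge leaving the tree is R3 R9 (4); add R9.
Step 4: cheapest edge leaving the tree is R2 R9 (7); add R2.
Step 5: cheapest edge leaving the tree is R2 R5 (3); add R5.
Step 6: cheapest edge leaving the tree is R5 R7 (1); add R7.
Step 7: cheapest edge leaving the tree is R1 R7 (5); add R1.
MST edges: R3 R8, R3 R4, R3 R9, R2 R9, R2 R5, R5 R7, R1 R7; total weight 7+2+4+7+3+1+5 = 29.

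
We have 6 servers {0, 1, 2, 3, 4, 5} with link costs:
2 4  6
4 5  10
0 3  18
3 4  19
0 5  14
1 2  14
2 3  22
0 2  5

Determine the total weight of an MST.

Grow the tree from 5 using Prim:
Step 1: cheapest edge leaving the tree is 4 5 (10); add 4.
Step 2: cheapest edge leaving the tree is 2 4 (6); add 2.
Step 3: cheapest edge leaving the tree is 0 2 (5); add 0.
Step 4: cheapest edge leaving the tree is 1 2 (14); add 1.
Step 5: cheapest edge leaving the tree is 0 3 (18); add 3.
MST edges: 4 5, 2 4, 0 2, 1 2, 0 3; total weight 10+6+5+14+18 = 53.

53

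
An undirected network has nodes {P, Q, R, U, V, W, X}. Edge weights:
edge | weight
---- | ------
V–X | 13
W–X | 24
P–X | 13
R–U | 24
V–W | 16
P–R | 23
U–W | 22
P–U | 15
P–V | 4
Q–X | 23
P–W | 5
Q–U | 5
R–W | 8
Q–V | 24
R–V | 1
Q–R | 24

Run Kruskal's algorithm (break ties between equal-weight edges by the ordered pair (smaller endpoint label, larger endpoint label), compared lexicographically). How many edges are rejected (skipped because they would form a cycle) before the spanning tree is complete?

2

Kruskal: consider edges lightest-first.
R–V (1): add — endpoints in different components.
P–V (4): add — endpoints in different components.
P–W (5): add — endpoints in different components.
Q–U (5): add — endpoints in different components.
R–W (8): skip — W and R already connected.
P–X (13): add — endpoints in different components.
V–X (13): skip — X and V already connected.
P–U (15): add — endpoints in different components.
Edges rejected before the tree was complete: 2.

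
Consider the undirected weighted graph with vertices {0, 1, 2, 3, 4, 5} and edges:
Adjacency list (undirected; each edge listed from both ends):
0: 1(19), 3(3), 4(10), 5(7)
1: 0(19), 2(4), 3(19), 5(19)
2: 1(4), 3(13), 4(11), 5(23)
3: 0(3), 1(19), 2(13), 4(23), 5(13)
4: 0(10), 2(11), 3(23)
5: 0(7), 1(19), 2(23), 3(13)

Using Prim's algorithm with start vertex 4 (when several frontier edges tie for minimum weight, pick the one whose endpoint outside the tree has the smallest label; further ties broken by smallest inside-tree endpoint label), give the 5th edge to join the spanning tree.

Grow the tree from 4 using Prim:
Step 1: cheapest edge leaving the tree is 0-4 (10); add 0.
Step 2: cheapest edge leaving the tree is 0-3 (3); add 3.
Step 3: cheapest edge leaving the tree is 0-5 (7); add 5.
Step 4: cheapest edge leaving the tree is 2-4 (11); add 2.
Step 5: cheapest edge leaving the tree is 1-2 (4); add 1.
The 5th edge added is 1-2.

1-2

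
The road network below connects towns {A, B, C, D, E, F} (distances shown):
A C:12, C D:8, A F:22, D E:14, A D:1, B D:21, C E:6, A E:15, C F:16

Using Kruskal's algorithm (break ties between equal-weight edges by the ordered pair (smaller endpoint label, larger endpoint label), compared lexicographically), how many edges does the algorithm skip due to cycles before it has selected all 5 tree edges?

3

Kruskal: consider edges lightest-first.
A D (1): add. Components now {A,D} {B} {C} {E} {F}
C E (6): add. Components now {A,D} {B} {C,E} {F}
C D (8): add. Components now {A,C,D,E} {B} {F}
A C (12): skip — A and C already connected.
D E (14): skip — D and E already connected.
A E (15): skip — A and E already connected.
C F (16): add. Components now {A,C,D,E,F} {B}
B D (21): add. Components now {A,B,C,D,E,F}
Edges rejected before the tree was complete: 3.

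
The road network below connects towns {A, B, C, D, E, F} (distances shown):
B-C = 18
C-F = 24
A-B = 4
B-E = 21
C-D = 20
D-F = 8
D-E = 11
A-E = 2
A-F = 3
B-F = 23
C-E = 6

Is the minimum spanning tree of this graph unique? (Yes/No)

Sort edges by weight, then run Kruskal:
A-E (2): add — endpoints in different components.
A-F (3): add — endpoints in different components.
A-B (4): add — endpoints in different components.
C-E (6): add — endpoints in different components.
D-F (8): add — endpoints in different components.
Every non-tree edge has weight strictly greater than the heaviest edge on the tree path between its endpoints, so the MST is unique.

Yes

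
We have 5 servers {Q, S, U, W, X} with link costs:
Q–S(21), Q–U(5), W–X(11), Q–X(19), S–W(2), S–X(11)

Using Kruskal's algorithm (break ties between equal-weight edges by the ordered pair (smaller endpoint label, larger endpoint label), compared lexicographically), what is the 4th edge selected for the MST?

Sort edges by weight, then run Kruskal:
S–W (2): add — endpoints in different components.
Q–U (5): add — endpoints in different components.
S–X (11): add — endpoints in different components.
W–X (11): skip — X and W already connected.
Q–X (19): add — endpoints in different components.
The 4th edge added is Q–X.

Q-X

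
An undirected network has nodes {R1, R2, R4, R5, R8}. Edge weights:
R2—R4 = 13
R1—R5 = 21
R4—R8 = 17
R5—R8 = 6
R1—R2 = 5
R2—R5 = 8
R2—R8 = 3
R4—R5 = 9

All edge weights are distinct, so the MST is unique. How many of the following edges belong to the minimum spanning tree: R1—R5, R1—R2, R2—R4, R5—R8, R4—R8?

2

Sort edges by weight, then run Kruskal:
R2—R8 (3): add. Components now {R1} {R5} {R2,R8} {R4}
R1—R2 (5): add. Components now {R1,R2,R8} {R5} {R4}
R5—R8 (6): add. Components now {R1,R2,R5,R8} {R4}
R2—R5 (8): skip — R5 and R2 already connected.
R4—R5 (9): add. Components now {R1,R2,R4,R5,R8}
MST edge set: {R2—R8, R1—R2, R5—R8, R4—R5}.
Of the listed edges, {R1—R2, R5—R8} are in the MST → 2.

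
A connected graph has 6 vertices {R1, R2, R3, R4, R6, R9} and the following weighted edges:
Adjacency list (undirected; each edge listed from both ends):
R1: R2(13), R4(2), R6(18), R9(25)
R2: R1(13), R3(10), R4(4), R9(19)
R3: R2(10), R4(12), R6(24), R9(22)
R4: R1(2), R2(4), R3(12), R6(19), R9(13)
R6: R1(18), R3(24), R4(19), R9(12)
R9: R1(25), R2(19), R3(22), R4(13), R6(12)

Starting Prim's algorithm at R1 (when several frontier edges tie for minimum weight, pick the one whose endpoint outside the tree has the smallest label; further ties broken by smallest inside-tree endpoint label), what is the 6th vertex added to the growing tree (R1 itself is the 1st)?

Grow the tree from R1 using Prim:
Step 1: frontier [R1 R4 2, R1 R2 13, R1 R6 18, R1 R9 25] → take R1 R4 (2); add R4.
Step 2: frontier [R1 R2 13, R1 R6 18, R1 R9 25, R2 R4 4, R3 R4 12, R4 R9 13, R4 R6 19] → take R2 R4 (4); add R2.
Step 3: frontier [R1 R6 18, R1 R9 25, R2 R3 10, R2 R9 19, R3 R4 12, R4 R9 13, R4 R6 19] → take R2 R3 (10); add R3.
Step 4: frontier [R1 R6 18, R1 R9 25, R2 R9 19, R3 R9 22, R3 R6 24, R4 R9 13, R4 R6 19] → take R4 R9 (13); add R9.
Step 5: frontier [R1 R6 18, R3 R6 24, R4 R6 19, R6 R9 12] → take R6 R9 (12); add R6.
Vertex order: R1, R4, R2, R3, R9, R6. The 6th vertex is R6.

R6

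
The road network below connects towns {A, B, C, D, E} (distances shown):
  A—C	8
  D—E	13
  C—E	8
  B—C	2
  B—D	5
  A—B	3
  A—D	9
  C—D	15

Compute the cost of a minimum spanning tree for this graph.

Prim's algorithm from B:
Step 1: cheapest edge leaving the tree is B—C (2); add C.
Step 2: cheapest edge leaving the tree is A—B (3); add A.
Step 3: cheapest edge leaving the tree is B—D (5); add D.
Step 4: cheapest edge leaving the tree is C—E (8); add E.
MST edges: B—C, A—B, B—D, C—E; total weight 2+3+5+8 = 18.

18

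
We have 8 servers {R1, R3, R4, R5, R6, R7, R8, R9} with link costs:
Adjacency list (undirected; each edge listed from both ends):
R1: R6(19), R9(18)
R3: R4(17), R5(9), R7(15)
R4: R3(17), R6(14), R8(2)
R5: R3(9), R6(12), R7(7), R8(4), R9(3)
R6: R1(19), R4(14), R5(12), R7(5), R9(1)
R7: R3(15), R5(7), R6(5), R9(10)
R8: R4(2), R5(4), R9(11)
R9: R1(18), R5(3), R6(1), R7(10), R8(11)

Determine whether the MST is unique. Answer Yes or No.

Sort edges by weight, then run Kruskal:
R6-R9 (1): add — endpoints in different components.
R4-R8 (2): add — endpoints in different components.
R5-R9 (3): add — endpoints in different components.
R5-R8 (4): add — endpoints in different components.
R6-R7 (5): add — endpoints in different components.
R5-R7 (7): skip — R5 and R7 already connected.
R3-R5 (9): add — endpoints in different components.
R7-R9 (10): skip — R9 and R7 already connected.
R8-R9 (11): skip — R9 and R8 already connected.
R5-R6 (12): skip — R5 and R6 already connected.
R4-R6 (14): skip — R4 and R6 already connected.
R3-R7 (15): skip — R3 and R7 already connected.
R3-R4 (17): skip — R4 and R3 already connected.
R1-R9 (18): add — endpoints in different components.
Every non-tree edge has weight strictly greater than the heaviest edge on the tree path between its endpoints, so the MST is unique.

Yes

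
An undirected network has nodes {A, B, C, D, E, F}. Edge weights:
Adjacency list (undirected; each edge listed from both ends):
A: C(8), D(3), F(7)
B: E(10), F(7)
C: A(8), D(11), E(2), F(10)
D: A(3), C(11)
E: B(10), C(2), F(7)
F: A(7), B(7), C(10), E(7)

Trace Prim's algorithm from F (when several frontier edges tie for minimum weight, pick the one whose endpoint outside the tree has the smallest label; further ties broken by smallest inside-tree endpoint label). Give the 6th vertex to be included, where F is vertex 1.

Grow the tree from F using Prim:
Step 1: frontier [A-F 7, B-F 7, E-F 7, C-F 10] → take A-F (7); add A.
Step 2: frontier [A-D 3, A-C 8, B-F 7, E-F 7, C-F 10] → take A-D (3); add D.
Step 3: frontier [A-C 8, C-D 11, B-F 7, E-F 7, C-F 10] → take B-F (7); add B.
Step 4: frontier [A-C 8, B-E 10, C-D 11, E-F 7, C-F 10] → take E-F (7); add E.
Step 5: frontier [A-C 8, C-D 11, C-E 2, C-F 10] → take C-E (2); add C.
Vertex order: F, A, D, B, E, C. The 6th vertex is C.

C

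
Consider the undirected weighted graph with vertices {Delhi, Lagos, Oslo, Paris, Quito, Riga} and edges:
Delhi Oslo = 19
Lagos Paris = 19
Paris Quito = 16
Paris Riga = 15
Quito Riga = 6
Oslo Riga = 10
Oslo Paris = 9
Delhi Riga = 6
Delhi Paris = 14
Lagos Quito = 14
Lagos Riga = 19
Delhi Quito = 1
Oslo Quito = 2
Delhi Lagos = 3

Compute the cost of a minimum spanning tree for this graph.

21

Sort edges by weight, then run Kruskal:
Delhi Quito (1): add. Components now {Riga} {Delhi,Quito} {Paris} {Lagos} {Oslo}
Oslo Quito (2): add. Components now {Riga} {Delhi,Oslo,Quito} {Paris} {Lagos}
Delhi Lagos (3): add. Components now {Riga} {Delhi,Lagos,Oslo,Quito} {Paris}
Delhi Riga (6): add. Components now {Delhi,Lagos,Oslo,Quito,Riga} {Paris}
Quito Riga (6): skip — Riga and Quito already connected.
Oslo Paris (9): add. Components now {Delhi,Lagos,Oslo,Paris,Quito,Riga}
MST edges: Delhi Quito, Oslo Quito, Delhi Lagos, Delhi Riga, Oslo Paris; total weight 1+2+3+6+9 = 21.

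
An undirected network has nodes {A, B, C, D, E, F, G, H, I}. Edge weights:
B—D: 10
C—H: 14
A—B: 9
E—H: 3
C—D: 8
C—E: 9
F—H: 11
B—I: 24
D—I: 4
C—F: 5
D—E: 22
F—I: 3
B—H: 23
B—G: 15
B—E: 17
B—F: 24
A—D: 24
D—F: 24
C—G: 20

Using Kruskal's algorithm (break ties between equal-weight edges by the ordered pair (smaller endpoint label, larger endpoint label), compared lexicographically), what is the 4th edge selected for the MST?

C-F

Kruskal: consider edges lightest-first.
E—H (3): add — endpoints in different components.
F—I (3): add — endpoints in different components.
D—I (4): add — endpoints in different components.
C—F (5): add — endpoints in different components.
C—D (8): skip — C and D already connected.
A—B (9): add — endpoints in different components.
C—E (9): add — endpoints in different components.
B—D (10): add — endpoints in different components.
F—H (11): skip — F and H already connected.
C—H (14): skip — C and H already connected.
B—G (15): add — endpoints in different components.
The 4th edge added is C—F.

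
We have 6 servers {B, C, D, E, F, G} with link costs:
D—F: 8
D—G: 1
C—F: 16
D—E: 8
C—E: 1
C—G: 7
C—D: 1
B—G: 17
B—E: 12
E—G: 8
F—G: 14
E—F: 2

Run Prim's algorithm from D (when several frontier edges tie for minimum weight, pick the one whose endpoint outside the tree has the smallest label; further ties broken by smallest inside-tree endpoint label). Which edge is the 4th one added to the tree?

E-F

Prim, starting at D.
Step 1: cheapest edge leaving the tree is C—D (1); add C.
Step 2: cheapest edge leaving the tree is C—E (1); add E.
Step 3: cheapest edge leaving the tree is D—G (1); add G.
Step 4: cheapest edge leaving the tree is E—F (2); add F.
Step 5: cheapest edge leaving the tree is B—E (12); add B.
The 4th edge added is E—F.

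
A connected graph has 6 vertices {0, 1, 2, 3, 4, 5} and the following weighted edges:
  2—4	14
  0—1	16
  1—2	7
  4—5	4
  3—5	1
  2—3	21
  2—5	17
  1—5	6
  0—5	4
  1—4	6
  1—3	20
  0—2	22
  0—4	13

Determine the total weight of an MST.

22

Kruskal's algorithm — process edges by increasing weight (ties by edge label):
3—5 (1): add. Components now {0} {1} {2} {3,5} {4}
0—5 (4): add. Components now {0,3,5} {1} {2} {4}
4—5 (4): add. Components now {0,3,4,5} {1} {2}
1—4 (6): add. Components now {0,1,3,4,5} {2}
1—5 (6): skip — 1 and 5 already connected.
1—2 (7): add. Components now {0,1,2,3,4,5}
MST edges: 3—5, 0—5, 4—5, 1—4, 1—2; total weight 1+4+4+6+7 = 22.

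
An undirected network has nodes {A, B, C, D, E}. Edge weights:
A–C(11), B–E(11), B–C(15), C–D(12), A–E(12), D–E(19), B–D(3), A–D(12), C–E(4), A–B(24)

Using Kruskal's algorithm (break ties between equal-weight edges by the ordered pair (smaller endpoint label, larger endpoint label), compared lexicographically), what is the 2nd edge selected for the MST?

C-E

Kruskal: consider edges lightest-first.
B–D (3): add — endpoints in different components.
C–E (4): add — endpoints in different components.
A–C (11): add — endpoints in different components.
B–E (11): add — endpoints in different components.
The 2nd edge added is C–E.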